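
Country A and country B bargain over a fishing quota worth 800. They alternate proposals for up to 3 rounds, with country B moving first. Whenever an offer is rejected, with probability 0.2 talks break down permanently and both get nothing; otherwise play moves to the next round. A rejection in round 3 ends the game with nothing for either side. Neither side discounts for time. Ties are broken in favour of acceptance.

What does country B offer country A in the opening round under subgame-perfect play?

128

By backward induction:
Round 3 (country B proposes): rejection yields 0 for country A; country B offers 0 and keeps 800.
Round 2 (country A proposes): rejecting gives country B an expected 0.8 × 800 = 640. Country A offers 640 and keeps 800 − 640 = 160.
Round 1 (country B proposes): rejecting gives country A an expected 0.8 × 160 = 128; country B offers that and keeps 672.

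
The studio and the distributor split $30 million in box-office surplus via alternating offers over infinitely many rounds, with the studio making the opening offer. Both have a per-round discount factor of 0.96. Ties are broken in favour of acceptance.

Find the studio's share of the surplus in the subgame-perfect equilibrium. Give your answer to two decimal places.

15.31

Let x be the studio's share when the studio proposes and y be the distributor's share when the distributor proposes.
The distributor accepts iff offered ≥ 0.96·y, so x = 30 − 0.96y. Symmetrically y = 30 − 0.96x.
Substituting: x = 30 − 0.96(30 − 0.96x), giving x(1 − 0.96·0.96) = 30(1 − 0.96).
So x = 30 × 0.04 / 0.0784 ≈ 15.3061, and the distributor receives 30 − x ≈ 14.6939.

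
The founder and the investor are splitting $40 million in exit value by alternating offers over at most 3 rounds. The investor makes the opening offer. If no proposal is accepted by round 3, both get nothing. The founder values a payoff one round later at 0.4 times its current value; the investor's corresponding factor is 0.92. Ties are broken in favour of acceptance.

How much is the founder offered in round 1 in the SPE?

Round 3 (the investor proposes): rejection yields 0 for the founder; the investor offers 0 and keeps 40.
Round 2 (the founder proposes): the investor can get 40 next round, worth 0.92 × 40 = 36.8 now, so the founder offers 36.8, keeping 3.2.
Round 1 (the investor proposes): the founder can get 3.2 next round, worth 0.4 × 3.2 = 1.28 now, so the investor offers 1.28, keeping 38.72.

1.28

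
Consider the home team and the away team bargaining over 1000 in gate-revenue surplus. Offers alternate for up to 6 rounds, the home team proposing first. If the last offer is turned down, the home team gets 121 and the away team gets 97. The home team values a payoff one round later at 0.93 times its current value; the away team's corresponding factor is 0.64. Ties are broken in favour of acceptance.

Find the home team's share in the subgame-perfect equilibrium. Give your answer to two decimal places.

Work backward from the last round.
Round 6 (the away team proposes): the home team gets 121 if talks fail, so the away team offers 121 and keeps 879.
Round 5 (the home team proposes): the away team can get 879 next round, worth 0.64 × 879 = 562.56 now; the home team offers that and keeps 437.44.
Round 4 (the away team proposes): the home team can get 437.44 next round, worth 0.93 × 437.44 = 406.8192 now. The away team offers 406.8192 and keeps 1000 − 406.8192 = 593.1808.
Round 3 (the home team proposes): the away team can get 593.1808 next round, worth 0.64 × 593.1808 = 379.635712 now; the home team offers that and keeps 620.364288.
Round 2 (the away team proposes): the home team can get 620.364288 next round, worth 0.93 × 620.364288 = 576.93878784 now. The away team offers 576.93878784 and keeps 1000 − 576.93878784 = 423.06121216.
Round 1 (the home team proposes): the away team can get 423.06121216 next round, worth 0.64 × 423.06121216 = 270.7591757824 now, so the home team offers 270.7591757824, keeping 729.2408242176.

729.24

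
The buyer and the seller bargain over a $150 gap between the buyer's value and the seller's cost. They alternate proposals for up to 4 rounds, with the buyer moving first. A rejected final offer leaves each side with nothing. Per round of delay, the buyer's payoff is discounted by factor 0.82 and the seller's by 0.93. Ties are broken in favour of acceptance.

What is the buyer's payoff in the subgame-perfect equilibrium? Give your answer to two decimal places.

By backward induction:
Round 4 (the seller proposes): rejection yields 0 for the buyer; the seller offers 0 and keeps 150.
Round 3 (the buyer proposes): the seller can get 150 next round, worth 0.93 × 150 = 139.5 now; the buyer offers that and keeps 10.5.
Round 2 (the seller proposes): the buyer can get 10.5 next round, worth 0.82 × 10.5 = 8.61 now; the seller offers that and keeps 141.39.
Round 1 (the buyer proposes): the seller can get 141.39 next round, worth 0.93 × 141.39 = 131.4927 now, so the buyer offers 131.4927, keeping 18.5073.

18.51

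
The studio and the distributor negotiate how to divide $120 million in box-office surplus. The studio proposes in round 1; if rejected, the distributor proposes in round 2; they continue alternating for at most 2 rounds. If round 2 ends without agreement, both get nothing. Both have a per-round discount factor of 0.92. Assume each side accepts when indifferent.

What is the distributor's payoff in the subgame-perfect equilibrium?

110.4

Work backward from the last round.
Round 2 (the distributor proposes): the studio will accept anything ≥ 0, so the distributor offers 0 and keeps 120.
Round 1 (the studio proposes): the distributor can get 120 next round, worth 0.92 × 120 = 110.4 now, so the studio offers 110.4, keeping 9.6.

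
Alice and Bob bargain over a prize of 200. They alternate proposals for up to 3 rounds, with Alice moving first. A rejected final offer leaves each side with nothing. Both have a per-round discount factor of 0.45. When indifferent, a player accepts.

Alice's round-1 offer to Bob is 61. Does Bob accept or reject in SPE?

Round 3 (Alice proposes): Bob will accept anything ≥ 0, so Alice offers 0 and keeps 200.
Round 2 (Bob proposes): Alice can get 200 next round, worth 0.45 × 200 = 90 now; Bob offers that and keeps 110.
So by rejecting in round 1, Bob gets 110 next round, worth 0.45 × 110 = 49.5 now.
Offer 61 ≥ 49.5, so Bob accepts.

Accept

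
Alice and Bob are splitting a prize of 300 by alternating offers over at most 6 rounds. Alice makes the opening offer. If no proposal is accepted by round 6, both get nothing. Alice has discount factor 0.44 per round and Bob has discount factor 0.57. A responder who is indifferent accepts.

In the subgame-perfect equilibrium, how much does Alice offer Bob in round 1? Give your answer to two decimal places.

Round 6 (Bob proposes): rejection yields 0 for Alice; Bob offers 0 and keeps 300.
Round 5 (Alice proposes): Bob can get 300 next round, worth 0.57 × 300 = 171 now. Alice offers 171 and keeps 300 − 171 = 129.
Round 4 (Bob proposes): Alice can get 129 next round, worth 0.44 × 129 = 56.76 now; Bob offers that and keeps 243.24.
Round 3 (Alice proposes): Bob can get 243.24 next round, worth 0.57 × 243.24 = 138.6468 now. Alice offers 138.6468 and keeps 300 − 138.6468 = 161.3532.
Round 2 (Bob proposes): Alice can get 161.3532 next round, worth 0.44 × 161.3532 = 70.995408 now; Bob offers that and keeps 229.004592.
Round 1 (Alice proposes): Bob can get 229.004592 next round, worth 0.57 × 229.004592 = 130.53261744 now. Alice offers 130.53261744 and keeps 300 − 130.53261744 = 169.46738256.

130.53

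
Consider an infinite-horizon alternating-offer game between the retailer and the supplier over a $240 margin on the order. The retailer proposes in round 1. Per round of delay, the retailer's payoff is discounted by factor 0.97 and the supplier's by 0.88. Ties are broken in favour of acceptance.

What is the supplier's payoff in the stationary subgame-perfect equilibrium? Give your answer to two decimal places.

43.28

When the retailer proposes, the supplier accepts any offer worth at least 0.88 times what the supplier would get by proposing next round; and vice versa.
This gives x = 240 − 0.88y and y = 240 − 0.97x, where x and y are each side's share when it proposes.
Hence (1 − 0.88·0.97)x = 240(1 − 0.88), i.e. 0.1464·x = 28.8.
x ≈ 196.7213; the supplier's share is 240 − x ≈ 43.2787.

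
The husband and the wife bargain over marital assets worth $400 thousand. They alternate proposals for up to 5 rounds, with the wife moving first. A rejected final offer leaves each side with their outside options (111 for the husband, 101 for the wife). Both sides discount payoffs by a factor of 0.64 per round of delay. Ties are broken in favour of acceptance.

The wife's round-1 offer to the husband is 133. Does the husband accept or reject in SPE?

Reject

Round 5 (the wife proposes): the husband gets 111 if talks fail, so the wife offers 111 and keeps 289.
Round 4 (the husband proposes): the wife can get 289 next round, worth 0.64 × 289 = 184.96 now, so the husband offers 184.96, keeping 215.04.
Round 3 (the wife proposes): the husband can get 215.04 next round, worth 0.64 × 215.04 = 137.6256 now. The wife offers 137.6256 and keeps 400 − 137.6256 = 262.3744.
Round 2 (the husband proposes): the wife can get 262.3744 next round, worth 0.64 × 262.3744 = 167.919616 now, so the husband offers 167.919616, keeping 232.080384.
So by rejecting in round 1, the husband gets 232.080384 next round, worth 0.64 × 232.080384 = 148.53144576 now.
Offer 133 < 148.53144576, so the husband rejects.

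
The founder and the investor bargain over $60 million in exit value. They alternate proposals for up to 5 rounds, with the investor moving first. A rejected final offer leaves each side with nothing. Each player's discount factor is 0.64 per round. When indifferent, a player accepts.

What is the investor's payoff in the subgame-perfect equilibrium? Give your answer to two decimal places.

Work backward from the last round.
Round 5 (the investor proposes): rejection yields 0 for the founder; the investor offers 0 and keeps 60.
Round 4 (the founder proposes): the investor can get 60 next round, worth 0.64 × 60 = 38.4 now. The founder offers 38.4 and keeps 60 − 38.4 = 21.6.
Round 3 (the investor proposes): the founder can get 21.6 next round, worth 0.64 × 21.6 = 13.824 now, so the investor offers 13.824, keeping 46.176.
Round 2 (the founder proposes): the investor can get 46.176 next round, worth 0.64 × 46.176 = 29.55264 now, so the founder offers 29.55264, keeping 30.44736.
Round 1 (the investor proposes): the founder can get 30.44736 next round, worth 0.64 × 30.44736 = 19.4863104 now. The investor offers 19.4863104 and keeps 60 − 19.4863104 = 40.5136896.

40.51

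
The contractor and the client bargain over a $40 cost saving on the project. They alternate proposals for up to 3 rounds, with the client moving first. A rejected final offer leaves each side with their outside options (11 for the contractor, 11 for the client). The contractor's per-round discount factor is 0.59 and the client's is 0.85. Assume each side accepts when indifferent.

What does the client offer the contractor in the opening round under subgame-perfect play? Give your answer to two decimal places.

9.06

Solve by backward induction from round 3.
Round 3 (the client proposes): the contractor gets 11 if talks fail, so the client offers 11 and keeps 29.
Round 2 (the contractor proposes): the client can get 29 next round, worth 0.85 × 29 = 24.65 now, so the contractor offers 24.65, keeping 15.35.
Round 1 (the client proposes): the contractor can get 15.35 next round, worth 0.59 × 15.35 = 9.0565 now; the client offers that and keeps 30.9435.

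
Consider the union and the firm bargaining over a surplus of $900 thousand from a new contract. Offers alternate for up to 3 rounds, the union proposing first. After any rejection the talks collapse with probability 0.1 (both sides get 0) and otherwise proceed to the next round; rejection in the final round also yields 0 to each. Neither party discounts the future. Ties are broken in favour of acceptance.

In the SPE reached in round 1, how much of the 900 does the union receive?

819

Round 3 (the union proposes): rejection yields 0 for the firm; the union offers 0 and keeps 900.
Round 2 (the firm proposes): rejecting gives the union an expected 0.9 × 900 = 810, so the firm offers 810, keeping 90.
Round 1 (the union proposes): rejecting gives the firm an expected 0.9 × 90 = 81, so the union offers 81, keeping 819.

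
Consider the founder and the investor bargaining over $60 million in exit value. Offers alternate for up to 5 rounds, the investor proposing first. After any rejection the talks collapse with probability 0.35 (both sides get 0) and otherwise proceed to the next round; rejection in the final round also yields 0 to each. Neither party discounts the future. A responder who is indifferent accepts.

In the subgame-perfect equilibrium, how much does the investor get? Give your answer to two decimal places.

Round 5 (the investor proposes): the founder will accept anything ≥ 0, so the investor offers 0 and keeps 60.
Round 4 (the founder proposes): rejecting gives the investor an expected 0.65 × 60 = 39. The founder offers 39 and keeps 60 − 39 = 21.
Round 3 (the investor proposes): rejecting gives the founder an expected 0.65 × 21 = 13.65; the investor offers that and keeps 46.35.
Round 2 (the founder proposes): rejecting gives the investor an expected 0.65 × 46.35 = 30.1275, so the founder offers 30.1275, keeping 29.8725.
Round 1 (the investor proposes): rejecting gives the founder an expected 0.65 × 29.8725 = 19.417125; the investor offers that and keeps 40.582875.

40.58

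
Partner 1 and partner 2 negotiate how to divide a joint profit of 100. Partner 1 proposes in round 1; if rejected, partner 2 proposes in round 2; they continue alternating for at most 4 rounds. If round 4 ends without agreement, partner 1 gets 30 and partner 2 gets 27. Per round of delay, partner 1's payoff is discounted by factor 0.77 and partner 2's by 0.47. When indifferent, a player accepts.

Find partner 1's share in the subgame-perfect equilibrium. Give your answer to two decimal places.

Round 4 (partner 2 proposes): partner 1 gets 30 if talks fail, so partner 2 offers 30 and keeps 70.
Round 3 (partner 1 proposes): partner 2 can get 70 next round, worth 0.47 × 70 = 32.9 now. Partner 1 offers 32.9 and keeps 100 − 32.9 = 67.1.
Round 2 (partner 2 proposes): partner 1 can get 67.1 next round, worth 0.77 × 67.1 = 51.667 now. Partner 2 offers 51.667 and keeps 100 − 51.667 = 48.333.
Round 1 (partner 1 proposes): partner 2 can get 48.333 next round, worth 0.47 × 48.333 = 22.71651 now, so partner 1 offers 22.71651, keeping 77.28349.

77.28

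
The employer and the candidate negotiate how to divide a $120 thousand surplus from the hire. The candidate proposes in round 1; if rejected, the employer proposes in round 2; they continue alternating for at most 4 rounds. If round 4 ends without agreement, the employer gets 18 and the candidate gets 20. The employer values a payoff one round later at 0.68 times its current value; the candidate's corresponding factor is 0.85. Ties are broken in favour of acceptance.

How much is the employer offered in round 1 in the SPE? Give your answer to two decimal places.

51.54

Round 4 (the employer proposes): the candidate gets 20 if talks fail, so the employer offers 20 and keeps 100.
Round 3 (the candidate proposes): the employer can get 100 next round, worth 0.68 × 100 = 68 now, so the candidate offers 68, keeping 52.
Round 2 (the employer proposes): the candidate can get 52 next round, worth 0.85 × 52 = 44.2 now. The employer offers 44.2 and keeps 120 − 44.2 = 75.8.
Round 1 (the candidate proposes): the employer can get 75.8 next round, worth 0.68 × 75.8 = 51.544 now, so the candidate offers 51.544, keeping 68.456.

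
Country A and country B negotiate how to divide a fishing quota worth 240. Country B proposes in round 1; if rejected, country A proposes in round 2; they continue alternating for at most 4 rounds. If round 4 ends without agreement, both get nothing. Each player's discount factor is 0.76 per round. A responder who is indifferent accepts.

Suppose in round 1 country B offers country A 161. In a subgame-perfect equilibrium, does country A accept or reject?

Work out country A's continuation value if the offer is rejected.
Round 4 (country A proposes): rejection yields 0 for country B; country A offers 0 and keeps 240.
Round 3 (country B proposes): country A can get 240 next round, worth 0.76 × 240 = 182.4 now; country B offers that and keeps 57.6.
Round 2 (country A proposes): country B can get 57.6 next round, worth 0.76 × 57.6 = 43.776 now; country A offers that and keeps 196.224.
So by rejecting in round 1, country A gets 196.224 next round, worth 0.76 × 196.224 = 149.13024 now.
Offer 161 ≥ 149.13024, so country A accepts.

Accept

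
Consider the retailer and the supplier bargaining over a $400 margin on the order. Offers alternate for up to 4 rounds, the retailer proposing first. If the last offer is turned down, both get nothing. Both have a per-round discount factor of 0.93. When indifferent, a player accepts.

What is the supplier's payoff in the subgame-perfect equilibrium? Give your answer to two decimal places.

347.78

Round 4 (the supplier proposes): the retailer will accept anything ≥ 0, so the supplier offers 0 and keeps 400.
Round 3 (the retailer proposes): the supplier can get 400 next round, worth 0.93 × 400 = 372 now; the retailer offers that and keeps 28.
Round 2 (the supplier proposes): the retailer can get 28 next round, worth 0.93 × 28 = 26.04 now, so the supplier offers 26.04, keeping 373.96.
Round 1 (the retailer proposes): the supplier can get 373.96 next round, worth 0.93 × 373.96 = 347.7828 now, so the retailer offers 347.7828, keeping 52.2172.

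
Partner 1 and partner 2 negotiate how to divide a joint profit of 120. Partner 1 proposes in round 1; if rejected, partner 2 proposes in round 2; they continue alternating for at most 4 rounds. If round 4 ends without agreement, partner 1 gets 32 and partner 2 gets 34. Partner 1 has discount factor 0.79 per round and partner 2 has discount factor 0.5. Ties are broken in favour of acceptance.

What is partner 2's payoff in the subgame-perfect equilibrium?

Round 4 (partner 2 proposes): partner 1 gets 32 if talks fail, so partner 2 offers 32 and keeps 88.
Round 3 (partner 1 proposes): partner 2 can get 88 next round, worth 0.5 × 88 = 44 now. Partner 1 offers 44 and keeps 120 − 44 = 76.
Round 2 (partner 2 proposes): partner 1 can get 76 next round, worth 0.79 × 76 = 60.04 now. Partner 2 offers 60.04 and keeps 120 − 60.04 = 59.96.
Round 1 (partner 1 proposes): partner 2 can get 59.96 next round, worth 0.5 × 59.96 = 29.98 now, so partner 1 offers 29.98, keeping 90.02.

29.98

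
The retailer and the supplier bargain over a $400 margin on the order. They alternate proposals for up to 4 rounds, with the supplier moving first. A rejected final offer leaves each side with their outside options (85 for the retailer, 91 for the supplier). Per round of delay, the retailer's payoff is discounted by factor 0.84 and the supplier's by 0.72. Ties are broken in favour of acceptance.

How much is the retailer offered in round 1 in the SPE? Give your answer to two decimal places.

Solve by backward induction from round 4.
Round 4 (the retailer proposes): the supplier gets 91 if talks fail, so the retailer offers 91 and keeps 309.
Round 3 (the supplier proposes): the retailer can get 309 next round, worth 0.84 × 309 = 259.56 now. The supplier offers 259.56 and keeps 400 − 259.56 = 140.44.
Round 2 (the retailer proposes): the supplier can get 140.44 next round, worth 0.72 × 140.44 = 101.1168 now; the retailer offers that and keeps 298.8832.
Round 1 (the supplier proposes): the retailer can get 298.8832 next round, worth 0.84 × 298.8832 = 251.061888 now; the supplier offers that and keeps 148.938112.

251.06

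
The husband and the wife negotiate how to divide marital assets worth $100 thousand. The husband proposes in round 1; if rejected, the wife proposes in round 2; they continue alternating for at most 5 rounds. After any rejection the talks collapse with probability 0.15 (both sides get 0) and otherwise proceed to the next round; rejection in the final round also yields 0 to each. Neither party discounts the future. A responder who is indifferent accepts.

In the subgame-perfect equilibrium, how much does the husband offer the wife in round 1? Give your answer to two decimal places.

21.96

Round 5 (the husband proposes): rejection yields 0 for the wife; the husband offers 0 and keeps 100.
Round 4 (the wife proposes): rejecting gives the husband an expected 0.85 × 100 = 85; the wife offers that and keeps 15.
Round 3 (the husband proposes): rejecting gives the wife an expected 0.85 × 15 = 12.75, so the husband offers 12.75, keeping 87.25.
Round 2 (the wife proposes): rejecting gives the husband an expected 0.85 × 87.25 = 74.1625, so the wife offers 74.1625, keeping 25.8375.
Round 1 (the husband proposes): rejecting gives the wife an expected 0.85 × 25.8375 = 21.961875. The husband offers 21.961875 and keeps 100 − 21.961875 = 78.038125.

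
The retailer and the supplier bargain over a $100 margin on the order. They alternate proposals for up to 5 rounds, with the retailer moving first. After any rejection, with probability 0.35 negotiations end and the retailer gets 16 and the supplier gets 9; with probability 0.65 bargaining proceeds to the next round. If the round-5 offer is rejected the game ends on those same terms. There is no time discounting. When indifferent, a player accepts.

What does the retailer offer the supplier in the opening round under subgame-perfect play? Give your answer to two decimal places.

Round 5 (the retailer proposes): the supplier gets 9 if talks fail, so the retailer offers 9 and keeps 91.
Round 4 (the supplier proposes): rejecting gives the retailer an expected 0.65 × 91 + 0.35 × 16 = 64.75, so the supplier offers 64.75, keeping 35.25.
Round 3 (the retailer proposes): rejecting gives the supplier an expected 0.65 × 35.25 + 0.35 × 9 = 26.0625. The retailer offers 26.0625 and keeps 100 − 26.0625 = 73.9375.
Round 2 (the supplier proposes): rejecting gives the retailer an expected 0.65 × 73.9375 + 0.35 × 16 = 53.659375. The supplier offers 53.659375 and keeps 100 − 53.659375 = 46.340625.
Round 1 (the retailer proposes): rejecting gives the supplier an expected 0.65 × 46.340625 + 0.35 × 9 = 33.27140625; the retailer offers that and keeps 66.72859375.

33.27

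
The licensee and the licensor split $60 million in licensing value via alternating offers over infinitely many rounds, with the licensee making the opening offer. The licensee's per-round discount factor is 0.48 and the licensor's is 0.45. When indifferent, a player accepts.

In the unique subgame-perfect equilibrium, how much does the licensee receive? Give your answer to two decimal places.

In a stationary SPE each proposer offers the other exactly their discounted continuation value.
If the licensee keeps x when proposing and the licensor keeps y when proposing, then x = 60 − 0.45y and y = 60 − 0.48x.
Solving: x = 60(1 − 0.45) / (1 − 0.48·0.45) = 33 / 0.784 ≈ 42.0918.
The licensor gets 60 − 42.0918 ≈ 17.9082.

42.09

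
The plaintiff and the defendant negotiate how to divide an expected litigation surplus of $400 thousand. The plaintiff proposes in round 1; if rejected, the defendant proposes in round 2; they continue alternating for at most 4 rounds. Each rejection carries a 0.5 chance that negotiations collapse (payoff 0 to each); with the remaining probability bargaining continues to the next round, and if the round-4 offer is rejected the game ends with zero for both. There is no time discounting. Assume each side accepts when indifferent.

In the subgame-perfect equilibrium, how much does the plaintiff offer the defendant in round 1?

150

Round 4 (the defendant proposes): the plaintiff will accept anything ≥ 0, so the defendant offers 0 and keeps 400.
Round 3 (the plaintiff proposes): rejecting gives the defendant an expected 0.5 × 400 = 200, so the plaintiff offers 200, keeping 200.
Round 2 (the defendant proposes): rejecting gives the plaintiff an expected 0.5 × 200 = 100; the defendant offers that and keeps 300.
Round 1 (the plaintiff proposes): rejecting gives the defendant an expected 0.5 × 300 = 150; the plaintiff offers that and keeps 250.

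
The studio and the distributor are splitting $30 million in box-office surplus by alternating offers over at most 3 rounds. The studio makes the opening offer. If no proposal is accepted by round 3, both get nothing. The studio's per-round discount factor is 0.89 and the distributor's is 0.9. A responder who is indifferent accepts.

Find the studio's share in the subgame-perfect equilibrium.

27.03

Round 3 (the studio proposes): rejection yields 0 for the distributor; the studio offers 0 and keeps 30.
Round 2 (the distributor proposes): the studio can get 30 next round, worth 0.89 × 30 = 26.7 now; the distributor offers that and keeps 3.3.
Round 1 (the studio proposes): the distributor can get 3.3 next round, worth 0.9 × 3.3 = 2.97 now, so the studio offers 2.97, keeping 27.03.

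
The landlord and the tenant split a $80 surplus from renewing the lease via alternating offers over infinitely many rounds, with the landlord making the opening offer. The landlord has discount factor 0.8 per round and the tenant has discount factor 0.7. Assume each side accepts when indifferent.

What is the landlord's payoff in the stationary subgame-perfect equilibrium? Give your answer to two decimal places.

54.55

In a stationary SPE each proposer offers the other exactly their discounted continuation value.
If the landlord keeps x when proposing and the tenant keeps y when proposing, then x = 80 − 0.7y and y = 80 − 0.8x.
Solving: x = 80(1 − 0.7) / (1 − 0.8·0.7) = 24 / 0.44 ≈ 54.5455.
The tenant gets 80 − 54.5455 ≈ 25.4545.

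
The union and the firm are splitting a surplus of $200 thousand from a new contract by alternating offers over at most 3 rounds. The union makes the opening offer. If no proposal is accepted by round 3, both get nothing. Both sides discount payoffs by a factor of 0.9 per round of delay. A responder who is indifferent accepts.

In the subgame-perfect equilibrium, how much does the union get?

Round 3 (the union proposes): rejection yields 0 for the firm; the union offers 0 and keeps 200.
Round 2 (the firm proposes): the union can get 200 next round, worth 0.9 × 200 = 180 now, so the firm offers 180, keeping 20.
Round 1 (the union proposes): the firm can get 20 next round, worth 0.9 × 20 = 18 now, so the union offers 18, keeping 182.

182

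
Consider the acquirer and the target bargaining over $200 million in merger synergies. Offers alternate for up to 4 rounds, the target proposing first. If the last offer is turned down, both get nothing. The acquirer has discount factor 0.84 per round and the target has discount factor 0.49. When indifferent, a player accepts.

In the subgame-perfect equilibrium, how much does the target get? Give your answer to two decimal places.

Round 4 (the acquirer proposes): the target will accept anything ≥ 0, so the acquirer offers 0 and keeps 200.
Round 3 (the target proposes): the acquirer can get 200 next round, worth 0.84 × 200 = 168 now, so the target offers 168, keeping 32.
Round 2 (the acquirer proposes): the target can get 32 next round, worth 0.49 × 32 = 15.68 now; the acquirer offers that and keeps 184.32.
Round 1 (the target proposes): the acquirer can get 184.32 next round, worth 0.84 × 184.32 = 154.8288 now. The target offers 154.8288 and keeps 200 − 154.8288 = 45.1712.

45.17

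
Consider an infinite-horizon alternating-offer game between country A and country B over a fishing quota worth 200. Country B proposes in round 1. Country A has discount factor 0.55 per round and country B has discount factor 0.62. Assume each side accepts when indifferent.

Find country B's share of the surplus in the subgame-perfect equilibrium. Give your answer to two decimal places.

136.57

When country B proposes, country A accepts any offer worth at least 0.55 times what country A would get by proposing next round; and vice versa.
This gives x = 200 − 0.55y and y = 200 − 0.62x, where x and y are each side's share when it proposes.
Hence (1 − 0.55·0.62)x = 200(1 − 0.55), i.e. 0.659·x = 90.
x ≈ 136.5706; country A's share is 200 − x ≈ 63.4294.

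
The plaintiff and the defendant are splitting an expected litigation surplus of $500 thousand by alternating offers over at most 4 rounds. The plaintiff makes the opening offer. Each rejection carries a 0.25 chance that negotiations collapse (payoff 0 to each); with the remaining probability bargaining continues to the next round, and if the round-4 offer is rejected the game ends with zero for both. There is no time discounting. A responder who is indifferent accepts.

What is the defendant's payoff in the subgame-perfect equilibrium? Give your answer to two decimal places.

304.69

By backward induction:
Round 4 (the defendant proposes): the plaintiff will accept anything ≥ 0, so the defendant offers 0 and keeps 500.
Round 3 (the plaintiff proposes): rejecting gives the defendant an expected 0.75 × 500 = 375; the plaintiff offers that and keeps 125.
Round 2 (the defendant proposes): rejecting gives the plaintiff an expected 0.75 × 125 = 93.75. The defendant offers 93.75 and keeps 500 − 93.75 = 406.25.
Round 1 (the plaintiff proposes): rejecting gives the defendant an expected 0.75 × 406.25 = 304.6875, so the plaintiff offers 304.6875, keeping 195.3125.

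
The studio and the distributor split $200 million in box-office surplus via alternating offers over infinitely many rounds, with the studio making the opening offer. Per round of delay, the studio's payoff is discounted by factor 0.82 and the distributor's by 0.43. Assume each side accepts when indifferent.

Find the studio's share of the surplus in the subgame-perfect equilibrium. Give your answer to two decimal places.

When the studio proposes, the distributor accepts any offer worth at least 0.43 times what the distributor would get by proposing next round; and vice versa.
This gives x = 200 − 0.43y and y = 200 − 0.82x, where x and y are each side's share when it proposes.
Hence (1 − 0.43·0.82)x = 200(1 − 0.43), i.e. 0.6474·x = 114.
x ≈ 176.0890; the distributor's share is 200 − x ≈ 23.9110.

176.09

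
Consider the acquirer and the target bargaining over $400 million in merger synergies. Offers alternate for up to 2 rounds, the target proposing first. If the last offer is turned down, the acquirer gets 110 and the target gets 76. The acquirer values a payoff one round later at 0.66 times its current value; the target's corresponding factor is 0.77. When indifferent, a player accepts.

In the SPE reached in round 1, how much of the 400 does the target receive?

186.16

By backward induction:
Round 2 (the acquirer proposes): the target gets 76 if talks fail, so the acquirer offers 76 and keeps 324.
Round 1 (the target proposes): the acquirer can get 324 next round, worth 0.66 × 324 = 213.84 now. The target offers 213.84 and keeps 400 − 213.84 = 186.16.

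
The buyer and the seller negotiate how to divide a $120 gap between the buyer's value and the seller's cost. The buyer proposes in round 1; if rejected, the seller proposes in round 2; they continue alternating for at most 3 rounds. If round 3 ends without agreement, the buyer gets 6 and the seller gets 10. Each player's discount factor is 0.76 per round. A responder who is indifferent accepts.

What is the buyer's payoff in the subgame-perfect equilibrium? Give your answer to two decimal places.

92.34

Round 3 (the buyer proposes): the seller gets 10 if talks fail, so the buyer offers 10 and keeps 110.
Round 2 (the seller proposes): the buyer can get 110 next round, worth 0.76 × 110 = 83.6 now. The seller offers 83.6 and keeps 120 − 83.6 = 36.4.
Round 1 (the buyer proposes): the seller can get 36.4 next round, worth 0.76 × 36.4 = 27.664 now, so the buyer offers 27.664, keeping 92.336.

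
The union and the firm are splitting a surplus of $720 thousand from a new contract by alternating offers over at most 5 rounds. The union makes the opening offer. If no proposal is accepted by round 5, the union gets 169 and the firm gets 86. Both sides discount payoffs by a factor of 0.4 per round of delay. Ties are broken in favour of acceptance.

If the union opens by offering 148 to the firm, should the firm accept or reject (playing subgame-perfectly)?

Reject

Work out the firm's continuation value if the offer is rejected.
Round 5 (the union proposes): the firm gets 86 if talks fail, so the union offers 86 and keeps 634.
Round 4 (the firm proposes): the union can get 634 next round, worth 0.4 × 634 = 253.6 now. The firm offers 253.6 and keeps 720 − 253.6 = 466.4.
Round 3 (the union proposes): the firm can get 466.4 next round, worth 0.4 × 466.4 = 186.56 now; the union offers that and keeps 533.44.
Round 2 (the firm proposes): the union can get 533.44 next round, worth 0.4 × 533.44 = 213.376 now. The firm offers 213.376 and keeps 720 − 213.376 = 506.624.
So by rejecting in round 1, the firm gets 506.624 next round, worth 0.4 × 506.624 = 202.6496 now.
Offer 148 < 202.6496, so the firm rejects.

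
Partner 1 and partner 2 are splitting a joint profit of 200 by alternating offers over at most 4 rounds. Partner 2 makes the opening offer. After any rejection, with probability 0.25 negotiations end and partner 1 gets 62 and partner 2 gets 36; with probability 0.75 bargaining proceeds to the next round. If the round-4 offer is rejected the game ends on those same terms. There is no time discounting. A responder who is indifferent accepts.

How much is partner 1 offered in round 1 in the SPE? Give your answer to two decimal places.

By backward induction:
Round 4 (partner 1 proposes): partner 2 gets 36 if talks fail, so partner 1 offers 36 and keeps 164.
Round 3 (partner 2 proposes): rejecting gives partner 1 an expected 0.75 × 164 + 0.25 × 62 = 138.5, so partner 2 offers 138.5, keeping 61.5.
Round 2 (partner 1 proposes): rejecting gives partner 2 an expected 0.75 × 61.5 + 0.25 × 36 = 55.125; partner 1 offers that and keeps 144.875.
Round 1 (partner 2 proposes): rejecting gives partner 1 an expected 0.75 × 144.875 + 0.25 × 62 = 124.15625. Partner 2 offers 124.15625 and keeps 200 − 124.15625 = 75.84375.

124.16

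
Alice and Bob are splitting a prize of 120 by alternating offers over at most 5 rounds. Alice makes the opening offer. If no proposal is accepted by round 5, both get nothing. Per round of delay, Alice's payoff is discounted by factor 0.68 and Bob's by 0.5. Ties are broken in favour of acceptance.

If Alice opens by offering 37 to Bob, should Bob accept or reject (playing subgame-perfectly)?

Work out Bob's continuation value if the offer is rejected.
Round 5 (Alice proposes): rejection yields 0 for Bob; Alice offers 0 and keeps 120.
Round 4 (Bob proposes): Alice can get 120 next round, worth 0.68 × 120 = 81.6 now; Bob offers that and keeps 38.4.
Round 3 (Alice proposes): Bob can get 38.4 next round, worth 0.5 × 38.4 = 19.2 now. Alice offers 19.2 and keeps 120 − 19.2 = 100.8.
Round 2 (Bob proposes): Alice can get 100.8 next round, worth 0.68 × 100.8 = 68.544 now. Bob offers 68.544 and keeps 120 − 68.544 = 51.456.
So by rejecting in round 1, Bob gets 51.456 next round, worth 0.5 × 51.456 = 25.728 now.
Offer 37 ≥ 25.728, so Bob accepts.

Accept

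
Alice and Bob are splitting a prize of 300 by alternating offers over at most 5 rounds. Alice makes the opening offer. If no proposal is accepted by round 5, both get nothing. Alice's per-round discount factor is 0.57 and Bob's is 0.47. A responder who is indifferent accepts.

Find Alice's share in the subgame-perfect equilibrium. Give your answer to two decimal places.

Work backward from the last round.
Round 5 (Alice proposes): Bob will accept anything ≥ 0, so Alice offers 0 and keeps 300.
Round 4 (Bob proposes): Alice can get 300 next round, worth 0.57 × 300 = 171 now. Bob offers 171 and keeps 300 − 171 = 129.
Round 3 (Alice proposes): Bob can get 129 next round, worth 0.47 × 129 = 60.63 now. Alice offers 60.63 and keeps 300 − 60.63 = 239.37.
Round 2 (Bob proposes): Alice can get 239.37 next round, worth 0.57 × 239.37 = 136.4409 now. Bob offers 136.4409 and keeps 300 − 136.4409 = 163.5591.
Round 1 (Alice proposes): Bob can get 163.5591 next round, worth 0.47 × 163.5591 = 76.872777 now; Alice offers that and keeps 223.127223.

223.13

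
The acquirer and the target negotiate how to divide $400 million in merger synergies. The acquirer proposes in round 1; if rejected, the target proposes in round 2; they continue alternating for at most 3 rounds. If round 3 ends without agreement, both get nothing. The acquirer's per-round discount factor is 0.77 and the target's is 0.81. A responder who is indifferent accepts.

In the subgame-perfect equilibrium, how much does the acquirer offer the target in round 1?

74.52

Round 3 (the acquirer proposes): rejection yields 0 for the target; the acquirer offers 0 and keeps 400.
Round 2 (the target proposes): the acquirer can get 400 next round, worth 0.77 × 400 = 308 now, so the target offers 308, keeping 92.
Round 1 (the acquirer proposes): the target can get 92 next round, worth 0.81 × 92 = 74.52 now. The acquirer offers 74.52 and keeps 400 − 74.52 = 325.48.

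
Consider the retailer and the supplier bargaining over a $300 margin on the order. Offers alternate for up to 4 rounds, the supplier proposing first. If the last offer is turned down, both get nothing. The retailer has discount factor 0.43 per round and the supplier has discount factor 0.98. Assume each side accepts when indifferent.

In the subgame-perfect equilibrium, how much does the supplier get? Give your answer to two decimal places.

Round 4 (the retailer proposes): the supplier will accept anything ≥ 0, so the retailer offers 0 and keeps 300.
Round 3 (the supplier proposes): the retailer can get 300 next round, worth 0.43 × 300 = 129 now; the supplier offers that and keeps 171.
Round 2 (the retailer proposes): the supplier can get 171 next round, worth 0.98 × 171 = 167.58 now. The retailer offers 167.58 and keeps 300 − 167.58 = 132.42.
Round 1 (the supplier proposes): the retailer can get 132.42 next round, worth 0.43 × 132.42 = 56.9406 now, so the supplier offers 56.9406, keeping 243.0594.

243.06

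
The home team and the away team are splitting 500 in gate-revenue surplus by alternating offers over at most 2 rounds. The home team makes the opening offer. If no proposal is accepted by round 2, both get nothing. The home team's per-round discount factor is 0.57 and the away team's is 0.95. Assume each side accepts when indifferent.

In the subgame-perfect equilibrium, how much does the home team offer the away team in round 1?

475

Round 2 (the away team proposes): rejection yields 0 for the home team; the away team offers 0 and keeps 500.
Round 1 (the home team proposes): the away team can get 500 next round, worth 0.95 × 500 = 475 now, so the home team offers 475, keeping 25.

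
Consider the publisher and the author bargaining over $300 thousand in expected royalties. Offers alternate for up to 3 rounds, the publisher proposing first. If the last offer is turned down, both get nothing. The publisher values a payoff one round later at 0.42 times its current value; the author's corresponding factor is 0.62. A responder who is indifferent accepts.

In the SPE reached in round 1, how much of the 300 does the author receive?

Round 3 (the publisher proposes): rejection yields 0 for the author; the publisher offers 0 and keeps 300.
Round 2 (the author proposes): the publisher can get 300 next round, worth 0.42 × 300 = 126 now. The author offers 126 and keeps 300 − 126 = 174.
Round 1 (the publisher proposes): the author can get 174 next round, worth 0.62 × 174 = 107.88 now, so the publisher offers 107.88, keeping 192.12.

107.88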